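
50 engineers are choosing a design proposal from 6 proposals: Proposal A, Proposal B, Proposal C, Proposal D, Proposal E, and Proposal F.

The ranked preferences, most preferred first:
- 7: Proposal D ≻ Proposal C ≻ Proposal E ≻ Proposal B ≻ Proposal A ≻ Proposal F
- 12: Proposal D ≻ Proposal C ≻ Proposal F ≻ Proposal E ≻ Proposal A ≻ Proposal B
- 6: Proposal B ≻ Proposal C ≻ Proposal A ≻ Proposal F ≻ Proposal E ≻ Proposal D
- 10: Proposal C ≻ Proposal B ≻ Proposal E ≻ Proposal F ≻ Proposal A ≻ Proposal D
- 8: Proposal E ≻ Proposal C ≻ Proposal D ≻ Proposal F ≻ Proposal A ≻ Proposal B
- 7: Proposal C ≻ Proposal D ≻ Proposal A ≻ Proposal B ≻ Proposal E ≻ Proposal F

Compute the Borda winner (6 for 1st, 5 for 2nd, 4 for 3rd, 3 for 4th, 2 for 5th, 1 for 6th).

Proposal C

Proposal A: 7×2 + 12×2 + 6×4 + 10×2 + 8×2 + 7×4 = 126
Proposal B: 7×3 + 12×1 + 6×6 + 10×5 + 8×1 + 7×3 = 148
Proposal C: 7×5 + 12×5 + 6×5 + 10×6 + 8×5 + 7×6 = 267
Proposal D: 7×6 + 12×6 + 6×1 + 10×1 + 8×4 + 7×5 = 197
Proposal E: 7×4 + 12×3 + 6×2 + 10×4 + 8×6 + 7×2 = 178
Proposal F: 7×1 + 12×4 + 6×3 + 10×3 + 8×3 + 7×1 = 134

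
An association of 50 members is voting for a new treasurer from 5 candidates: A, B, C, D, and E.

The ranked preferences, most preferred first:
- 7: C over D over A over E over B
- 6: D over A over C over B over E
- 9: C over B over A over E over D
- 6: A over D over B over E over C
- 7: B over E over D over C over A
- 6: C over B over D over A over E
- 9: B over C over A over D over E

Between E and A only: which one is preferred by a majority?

A

E is ranked above A on 7 ballots; A above E on 43.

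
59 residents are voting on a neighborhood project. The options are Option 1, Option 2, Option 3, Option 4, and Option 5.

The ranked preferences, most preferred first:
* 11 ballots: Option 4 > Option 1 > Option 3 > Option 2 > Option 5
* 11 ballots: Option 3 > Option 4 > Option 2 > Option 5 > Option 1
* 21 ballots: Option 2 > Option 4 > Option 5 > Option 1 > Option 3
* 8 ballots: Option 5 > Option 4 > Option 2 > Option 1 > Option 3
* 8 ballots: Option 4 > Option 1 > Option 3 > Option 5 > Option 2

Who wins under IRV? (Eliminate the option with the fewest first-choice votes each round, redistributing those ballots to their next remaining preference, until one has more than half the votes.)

Option 4

Round 1: Option 1 0, Option 2 21, Option 3 11, Option 4 19, Option 5 8. Option 1 eliminated.
Round 2: Option 2 21, Option 3 11, Option 4 19, Option 5 8. Option 5 eliminated.
Round 3: Option 2 21, Option 3 11, Option 4 27. Option 3 eliminated.
Round 4: Option 2 21, Option 4 38. Option 4 has a majority (≥30).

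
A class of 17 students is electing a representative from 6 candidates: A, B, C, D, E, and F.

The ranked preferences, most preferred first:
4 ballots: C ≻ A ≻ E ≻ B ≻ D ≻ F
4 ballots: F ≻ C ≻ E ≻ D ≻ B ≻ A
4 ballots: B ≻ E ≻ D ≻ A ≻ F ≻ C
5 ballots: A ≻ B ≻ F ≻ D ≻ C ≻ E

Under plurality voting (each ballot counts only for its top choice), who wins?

A

First-place votes: A 5, B 4, C 4, D 0, E 0, F 4.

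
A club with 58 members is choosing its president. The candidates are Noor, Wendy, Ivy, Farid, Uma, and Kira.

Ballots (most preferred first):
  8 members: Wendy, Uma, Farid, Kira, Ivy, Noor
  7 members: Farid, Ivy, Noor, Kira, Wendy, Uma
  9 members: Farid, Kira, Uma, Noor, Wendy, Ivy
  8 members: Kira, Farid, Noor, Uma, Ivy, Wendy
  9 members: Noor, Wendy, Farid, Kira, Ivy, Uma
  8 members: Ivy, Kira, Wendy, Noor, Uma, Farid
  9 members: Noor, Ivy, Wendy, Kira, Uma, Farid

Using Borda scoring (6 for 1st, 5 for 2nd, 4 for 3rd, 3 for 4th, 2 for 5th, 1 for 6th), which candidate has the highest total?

Noor: 8×1 + 7×4 + 9×3 + 8×4 + 9×6 + 8×3 + 9×6 = 227
Wendy: 8×6 + 7×2 + 9×2 + 8×1 + 9×5 + 8×4 + 9×4 = 201
Ivy: 8×2 + 7×5 + 9×1 + 8×2 + 9×2 + 8×6 + 9×5 = 187
Farid: 8×4 + 7×6 + 9×6 + 8×5 + 9×4 + 8×1 + 9×1 = 221
Uma: 8×5 + 7×1 + 9×4 + 8×3 + 9×1 + 8×2 + 9×2 = 150
Kira: 8×3 + 7×3 + 9×5 + 8×6 + 9×3 + 8×5 + 9×3 = 232

Kira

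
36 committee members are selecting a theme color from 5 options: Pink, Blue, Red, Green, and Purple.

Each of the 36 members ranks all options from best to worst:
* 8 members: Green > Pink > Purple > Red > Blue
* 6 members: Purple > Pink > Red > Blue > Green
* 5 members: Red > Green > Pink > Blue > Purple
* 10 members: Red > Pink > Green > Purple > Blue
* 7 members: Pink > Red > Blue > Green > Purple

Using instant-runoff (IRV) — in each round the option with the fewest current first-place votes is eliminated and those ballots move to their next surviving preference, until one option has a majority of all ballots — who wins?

Pink

Round 1: Pink 7, Blue 0, Red 15, Green 8, Purple 6. Blue eliminated.
Round 2: Pink 7, Red 15, Green 8, Purple 6. Purple eliminated.
Round 3: Pink 13, Red 15, Green 8. Green eliminated.
Round 4: Pink 21, Red 15. Pink has a majority (≥19).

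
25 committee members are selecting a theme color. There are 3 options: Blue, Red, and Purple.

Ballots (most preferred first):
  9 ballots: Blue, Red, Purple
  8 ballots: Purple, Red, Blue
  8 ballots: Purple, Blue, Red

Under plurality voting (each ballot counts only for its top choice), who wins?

First-place votes: Blue 9, Red 0, Purple 16.

Purple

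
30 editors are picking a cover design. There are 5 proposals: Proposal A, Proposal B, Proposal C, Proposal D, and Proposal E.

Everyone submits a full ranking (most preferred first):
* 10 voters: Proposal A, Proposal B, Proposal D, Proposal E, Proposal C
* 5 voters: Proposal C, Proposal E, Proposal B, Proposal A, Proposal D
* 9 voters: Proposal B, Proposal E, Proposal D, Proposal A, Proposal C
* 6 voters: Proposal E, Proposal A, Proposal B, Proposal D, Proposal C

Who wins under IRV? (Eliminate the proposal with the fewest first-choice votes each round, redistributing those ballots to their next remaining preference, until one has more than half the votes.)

Proposal E

Round 1: Proposal A 10, Proposal B 9, Proposal C 5, Proposal D 0, Proposal E 6. Proposal D eliminated.
Round 2: Proposal A 10, Proposal B 9, Proposal C 5, Proposal E 6. Proposal C eliminated.
Round 3: Proposal A 10, Proposal B 9, Proposal E 11. Proposal B eliminated.
Round 4: Proposal A 10, Proposal E 20. Proposal E has a majority (≥16).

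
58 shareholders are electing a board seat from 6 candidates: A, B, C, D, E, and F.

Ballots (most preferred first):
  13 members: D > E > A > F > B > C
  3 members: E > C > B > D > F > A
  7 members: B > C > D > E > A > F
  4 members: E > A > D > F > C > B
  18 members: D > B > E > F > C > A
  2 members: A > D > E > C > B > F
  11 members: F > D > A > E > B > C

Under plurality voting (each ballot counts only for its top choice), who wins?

D

First-place votes: A 2, B 7, C 0, D 31, E 7, F 11.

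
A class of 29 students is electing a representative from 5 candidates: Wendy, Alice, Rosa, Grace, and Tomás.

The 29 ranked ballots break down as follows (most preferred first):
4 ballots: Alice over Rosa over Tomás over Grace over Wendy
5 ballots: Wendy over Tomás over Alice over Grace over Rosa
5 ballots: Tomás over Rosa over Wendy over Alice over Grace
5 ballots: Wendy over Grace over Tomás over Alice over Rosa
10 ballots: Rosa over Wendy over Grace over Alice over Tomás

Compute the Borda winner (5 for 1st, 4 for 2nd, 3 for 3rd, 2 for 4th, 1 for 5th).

Wendy

Wendy: 4×1 + 5×5 + 5×3 + 5×5 + 10×4 = 109
Alice: 4×5 + 5×3 + 5×2 + 5×2 + 10×2 = 75
Rosa: 4×4 + 5×1 + 5×4 + 5×1 + 10×5 = 96
Grace: 4×2 + 5×2 + 5×1 + 5×4 + 10×3 = 73
Tomás: 4×3 + 5×4 + 5×5 + 5×3 + 10×1 = 82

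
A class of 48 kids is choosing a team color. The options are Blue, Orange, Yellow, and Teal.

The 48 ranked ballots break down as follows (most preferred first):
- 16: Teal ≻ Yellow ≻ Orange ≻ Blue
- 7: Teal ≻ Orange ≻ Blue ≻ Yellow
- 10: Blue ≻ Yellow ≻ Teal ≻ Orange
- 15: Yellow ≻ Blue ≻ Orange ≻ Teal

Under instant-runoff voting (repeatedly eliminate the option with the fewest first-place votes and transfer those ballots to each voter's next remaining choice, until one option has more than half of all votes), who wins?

Round 1: Blue 10, Orange 0, Yellow 15, Teal 23. Orange eliminated.
Round 2: Blue 10, Yellow 15, Teal 23. Blue eliminated.
Round 3: Yellow 25, Teal 23. Yellow has a majority (≥25).

Yellow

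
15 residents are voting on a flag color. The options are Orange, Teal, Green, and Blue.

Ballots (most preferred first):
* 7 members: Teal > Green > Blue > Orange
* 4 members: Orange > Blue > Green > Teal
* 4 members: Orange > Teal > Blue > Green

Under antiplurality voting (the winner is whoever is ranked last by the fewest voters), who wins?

Last-place votes: Orange 7, Teal 4, Green 4, Blue 0.

Blue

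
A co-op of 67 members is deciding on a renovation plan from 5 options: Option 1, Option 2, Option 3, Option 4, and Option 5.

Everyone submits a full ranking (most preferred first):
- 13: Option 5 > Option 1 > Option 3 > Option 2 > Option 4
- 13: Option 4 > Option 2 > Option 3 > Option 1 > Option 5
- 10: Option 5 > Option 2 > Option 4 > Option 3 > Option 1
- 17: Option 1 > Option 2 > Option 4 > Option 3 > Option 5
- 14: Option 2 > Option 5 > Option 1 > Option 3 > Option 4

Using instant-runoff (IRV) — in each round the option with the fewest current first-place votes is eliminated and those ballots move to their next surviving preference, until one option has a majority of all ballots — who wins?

Round 1: Option 1 17, Option 2 14, Option 3 0, Option 4 13, Option 5 23. Option 3 eliminated.
Round 2: Option 1 17, Option 2 14, Option 4 13, Option 5 23. Option 4 eliminated.
Round 3: Option 1 17, Option 2 27, Option 5 23. Option 1 eliminated.
Round 4: Option 2 44, Option 5 23. Option 2 has a majority (≥34).

Option 2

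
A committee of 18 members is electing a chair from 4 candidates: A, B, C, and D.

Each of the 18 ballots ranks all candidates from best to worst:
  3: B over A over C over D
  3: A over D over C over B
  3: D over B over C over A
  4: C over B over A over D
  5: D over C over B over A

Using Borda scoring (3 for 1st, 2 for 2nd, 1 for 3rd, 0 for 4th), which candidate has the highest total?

A: 3×2 + 3×3 + 3×0 + 4×1 + 5×0 = 19
B: 3×3 + 3×0 + 3×2 + 4×2 + 5×1 = 28
C: 3×1 + 3×1 + 3×1 + 4×3 + 5×2 = 31
D: 3×0 + 3×2 + 3×3 + 4×0 + 5×3 = 30

C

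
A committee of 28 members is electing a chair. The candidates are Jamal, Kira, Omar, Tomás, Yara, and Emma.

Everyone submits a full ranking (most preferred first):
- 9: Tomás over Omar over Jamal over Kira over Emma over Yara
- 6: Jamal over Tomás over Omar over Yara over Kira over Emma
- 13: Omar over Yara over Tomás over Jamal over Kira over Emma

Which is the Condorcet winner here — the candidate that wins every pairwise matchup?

Tomás

Tomás vs Jamal: 22–6
Tomás vs Kira: 28–0
Tomás vs Omar: 15–13
Tomás vs Yara: 15–13
Tomás vs Emma: 28–0
Tomás beats every other candidate.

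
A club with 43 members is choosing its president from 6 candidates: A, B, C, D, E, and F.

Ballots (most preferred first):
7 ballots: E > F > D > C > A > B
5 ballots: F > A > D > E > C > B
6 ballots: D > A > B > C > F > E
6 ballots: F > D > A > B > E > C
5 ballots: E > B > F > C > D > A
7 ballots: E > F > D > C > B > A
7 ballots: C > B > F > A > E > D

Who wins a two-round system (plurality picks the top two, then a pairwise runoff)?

F

Round 1 first-place votes: A 0, B 0, C 7, D 6, E 19, F 11. E and F advance.
Runoff: E is ranked above F on 19 ballots, F above E on 24.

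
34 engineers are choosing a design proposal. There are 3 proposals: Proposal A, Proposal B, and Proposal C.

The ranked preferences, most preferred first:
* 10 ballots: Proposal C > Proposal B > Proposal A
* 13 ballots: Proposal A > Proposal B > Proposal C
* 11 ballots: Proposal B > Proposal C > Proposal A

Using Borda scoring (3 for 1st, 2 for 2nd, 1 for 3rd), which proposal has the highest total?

Proposal B

Proposal A: 10×1 + 13×3 + 11×1 = 60
Proposal B: 10×2 + 13×2 + 11×3 = 79
Proposal C: 10×3 + 13×1 + 11×2 = 65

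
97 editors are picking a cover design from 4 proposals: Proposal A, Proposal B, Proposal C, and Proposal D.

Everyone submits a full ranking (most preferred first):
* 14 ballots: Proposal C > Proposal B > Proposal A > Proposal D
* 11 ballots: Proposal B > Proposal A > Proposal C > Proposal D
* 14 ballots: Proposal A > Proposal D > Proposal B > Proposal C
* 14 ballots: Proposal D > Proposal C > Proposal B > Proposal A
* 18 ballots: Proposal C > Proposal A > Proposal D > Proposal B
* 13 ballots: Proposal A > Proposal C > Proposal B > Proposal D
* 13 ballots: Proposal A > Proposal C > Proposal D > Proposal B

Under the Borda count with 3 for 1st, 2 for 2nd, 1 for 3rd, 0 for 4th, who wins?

Proposal A

Proposal A: 14×1 + 11×2 + 14×3 + 14×0 + 18×2 + 13×3 + 13×3 = 192
Proposal B: 14×2 + 11×3 + 14×1 + 14×1 + 18×0 + 13×1 + 13×0 = 102
Proposal C: 14×3 + 11×1 + 14×0 + 14×2 + 18×3 + 13×2 + 13×2 = 187
Proposal D: 14×0 + 11×0 + 14×2 + 14×3 + 18×1 + 13×0 + 13×1 = 101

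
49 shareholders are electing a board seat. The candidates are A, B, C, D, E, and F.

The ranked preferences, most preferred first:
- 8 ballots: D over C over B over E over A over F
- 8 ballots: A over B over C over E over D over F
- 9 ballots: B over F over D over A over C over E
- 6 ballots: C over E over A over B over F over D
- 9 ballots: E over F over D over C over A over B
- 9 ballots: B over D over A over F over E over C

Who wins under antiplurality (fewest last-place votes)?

Last-place votes: A 0, B 9, C 9, D 6, E 9, F 16.

A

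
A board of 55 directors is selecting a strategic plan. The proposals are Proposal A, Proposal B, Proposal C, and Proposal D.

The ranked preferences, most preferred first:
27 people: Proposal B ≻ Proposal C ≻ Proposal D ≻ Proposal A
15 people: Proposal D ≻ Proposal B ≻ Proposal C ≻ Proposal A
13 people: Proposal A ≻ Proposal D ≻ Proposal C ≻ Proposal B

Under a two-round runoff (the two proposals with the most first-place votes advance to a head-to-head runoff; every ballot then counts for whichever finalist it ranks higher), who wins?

Round 1 first-place votes: Proposal A 13, Proposal B 27, Proposal C 0, Proposal D 15. Proposal B and Proposal D advance.
Runoff: Proposal B is ranked above Proposal D on 27 ballots, Proposal D above Proposal B on 28.

Proposal D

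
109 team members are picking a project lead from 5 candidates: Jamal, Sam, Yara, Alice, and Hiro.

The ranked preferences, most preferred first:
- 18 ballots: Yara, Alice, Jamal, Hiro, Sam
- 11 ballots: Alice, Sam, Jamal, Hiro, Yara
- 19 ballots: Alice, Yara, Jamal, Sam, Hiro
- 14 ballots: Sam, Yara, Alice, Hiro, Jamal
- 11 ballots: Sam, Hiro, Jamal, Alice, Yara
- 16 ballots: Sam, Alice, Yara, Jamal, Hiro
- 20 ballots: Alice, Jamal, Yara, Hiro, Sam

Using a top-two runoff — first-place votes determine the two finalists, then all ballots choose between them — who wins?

Round 1 first-place votes: Jamal 0, Sam 41, Yara 18, Alice 50, Hiro 0. Alice and Sam advance.
Runoff: Alice is ranked above Sam on 68 ballots, Sam above Alice on 41.

Alice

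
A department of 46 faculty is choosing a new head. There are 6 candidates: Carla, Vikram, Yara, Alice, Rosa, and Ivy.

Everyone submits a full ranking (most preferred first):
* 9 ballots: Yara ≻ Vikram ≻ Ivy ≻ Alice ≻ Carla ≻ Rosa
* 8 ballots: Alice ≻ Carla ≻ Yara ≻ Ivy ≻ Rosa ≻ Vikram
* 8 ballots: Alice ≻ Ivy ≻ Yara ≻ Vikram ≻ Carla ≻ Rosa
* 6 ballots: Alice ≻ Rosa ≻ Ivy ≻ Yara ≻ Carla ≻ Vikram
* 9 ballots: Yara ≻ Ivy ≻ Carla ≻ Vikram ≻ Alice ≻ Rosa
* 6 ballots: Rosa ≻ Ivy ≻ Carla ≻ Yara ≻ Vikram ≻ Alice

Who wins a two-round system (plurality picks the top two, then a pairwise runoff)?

Yara

Round 1 first-place votes: Carla 0, Vikram 0, Yara 18, Alice 22, Rosa 6, Ivy 0. Alice and Yara advance.
Runoff: Alice is ranked above Yara on 22 ballots, Yara above Alice on 24.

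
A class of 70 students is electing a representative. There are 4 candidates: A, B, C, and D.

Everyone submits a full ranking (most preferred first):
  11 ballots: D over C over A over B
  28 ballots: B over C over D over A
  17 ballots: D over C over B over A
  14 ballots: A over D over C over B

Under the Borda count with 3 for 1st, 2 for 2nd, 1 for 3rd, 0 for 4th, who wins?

A: 11×1 + 28×0 + 17×0 + 14×3 = 53
B: 11×0 + 28×3 + 17×1 + 14×0 = 101
C: 11×2 + 28×2 + 17×2 + 14×1 = 126
D: 11×3 + 28×1 + 17×3 + 14×2 = 140

D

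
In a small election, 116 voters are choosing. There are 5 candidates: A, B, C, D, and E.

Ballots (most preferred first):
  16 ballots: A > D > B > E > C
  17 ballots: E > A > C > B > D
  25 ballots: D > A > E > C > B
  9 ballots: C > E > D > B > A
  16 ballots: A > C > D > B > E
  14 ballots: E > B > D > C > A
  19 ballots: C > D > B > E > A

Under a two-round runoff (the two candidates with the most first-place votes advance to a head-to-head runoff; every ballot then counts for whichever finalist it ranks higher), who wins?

E

Round 1 first-place votes: A 32, B 0, C 28, D 25, E 31. A and E advance.
Runoff: A is ranked above E on 57 ballots, E above A on 59.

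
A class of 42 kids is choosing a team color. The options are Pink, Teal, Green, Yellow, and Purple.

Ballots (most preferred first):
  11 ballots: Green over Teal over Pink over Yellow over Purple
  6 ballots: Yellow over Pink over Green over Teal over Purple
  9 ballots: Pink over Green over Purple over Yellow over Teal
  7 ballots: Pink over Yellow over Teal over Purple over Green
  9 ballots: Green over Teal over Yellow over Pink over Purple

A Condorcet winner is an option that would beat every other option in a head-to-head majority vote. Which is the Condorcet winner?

Pink vs Teal: 22–20
Pink vs Green: 22–20
Pink vs Yellow: 27–15
Pink vs Purple: 42–0
Pink beats every other option.

Pink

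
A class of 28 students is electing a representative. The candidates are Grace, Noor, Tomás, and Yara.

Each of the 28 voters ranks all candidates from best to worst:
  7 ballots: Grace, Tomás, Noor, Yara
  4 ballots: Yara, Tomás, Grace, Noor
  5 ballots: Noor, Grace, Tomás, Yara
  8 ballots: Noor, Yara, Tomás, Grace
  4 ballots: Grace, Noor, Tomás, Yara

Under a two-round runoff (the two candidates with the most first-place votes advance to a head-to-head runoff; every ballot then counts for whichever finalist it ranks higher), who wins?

Round 1 first-place votes: Grace 11, Noor 13, Tomás 0, Yara 4. Noor and Grace advance.
Runoff: Noor is ranked above Grace on 13 ballots, Grace above Noor on 15.

Grace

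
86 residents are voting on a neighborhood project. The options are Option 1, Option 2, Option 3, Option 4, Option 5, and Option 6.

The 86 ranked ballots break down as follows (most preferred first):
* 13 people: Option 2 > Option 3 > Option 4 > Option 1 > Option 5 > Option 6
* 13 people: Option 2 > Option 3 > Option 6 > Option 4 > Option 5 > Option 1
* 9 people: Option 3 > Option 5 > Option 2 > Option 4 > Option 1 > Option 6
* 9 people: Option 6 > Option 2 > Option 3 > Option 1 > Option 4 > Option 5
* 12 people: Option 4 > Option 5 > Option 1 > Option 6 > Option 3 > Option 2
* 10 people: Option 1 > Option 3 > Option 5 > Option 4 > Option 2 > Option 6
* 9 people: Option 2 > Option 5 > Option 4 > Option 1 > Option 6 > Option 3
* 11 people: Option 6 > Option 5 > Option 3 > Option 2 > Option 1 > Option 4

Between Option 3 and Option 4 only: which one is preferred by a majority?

Option 3

Option 3 is ranked above Option 4 on 65 ballots; Option 4 above Option 3 on 21.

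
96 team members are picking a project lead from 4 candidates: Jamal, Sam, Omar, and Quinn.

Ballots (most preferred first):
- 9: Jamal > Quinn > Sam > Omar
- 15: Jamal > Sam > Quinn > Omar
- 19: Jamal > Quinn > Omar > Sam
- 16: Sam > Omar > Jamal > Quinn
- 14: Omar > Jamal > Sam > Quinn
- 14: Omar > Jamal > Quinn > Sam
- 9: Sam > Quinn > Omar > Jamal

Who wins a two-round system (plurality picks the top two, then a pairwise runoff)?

Round 1 first-place votes: Jamal 43, Sam 25, Omar 28, Quinn 0. Jamal and Omar advance.
Runoff: Jamal is ranked above Omar on 43 ballots, Omar above Jamal on 53.

Omar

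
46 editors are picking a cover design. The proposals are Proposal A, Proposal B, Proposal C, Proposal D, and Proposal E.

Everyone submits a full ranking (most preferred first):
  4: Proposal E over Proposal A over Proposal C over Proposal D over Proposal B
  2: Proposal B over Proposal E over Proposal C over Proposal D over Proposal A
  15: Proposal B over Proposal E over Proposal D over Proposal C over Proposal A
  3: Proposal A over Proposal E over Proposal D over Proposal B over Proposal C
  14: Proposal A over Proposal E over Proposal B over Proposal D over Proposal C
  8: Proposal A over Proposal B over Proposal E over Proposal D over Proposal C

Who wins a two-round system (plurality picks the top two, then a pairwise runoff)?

Proposal A

Round 1 first-place votes: Proposal A 25, Proposal B 17, Proposal C 0, Proposal D 0, Proposal E 4. Proposal A and Proposal B advance.
Runoff: Proposal A is ranked above Proposal B on 29 ballots, Proposal B above Proposal A on 17.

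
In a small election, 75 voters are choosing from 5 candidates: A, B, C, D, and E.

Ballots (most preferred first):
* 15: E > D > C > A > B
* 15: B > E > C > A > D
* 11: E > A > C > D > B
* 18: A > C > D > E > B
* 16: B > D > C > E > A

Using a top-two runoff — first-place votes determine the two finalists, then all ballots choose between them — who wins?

Round 1 first-place votes: A 18, B 31, C 0, D 0, E 26. B and E advance.
Runoff: B is ranked above E on 31 ballots, E above B on 44.

E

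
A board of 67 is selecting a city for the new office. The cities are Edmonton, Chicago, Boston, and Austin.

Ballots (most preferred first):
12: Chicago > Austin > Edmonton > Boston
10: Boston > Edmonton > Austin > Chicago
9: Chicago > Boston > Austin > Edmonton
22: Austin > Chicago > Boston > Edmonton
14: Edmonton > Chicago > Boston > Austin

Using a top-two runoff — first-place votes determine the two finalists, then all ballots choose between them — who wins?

Round 1 first-place votes: Edmonton 14, Chicago 21, Boston 10, Austin 22. Austin and Chicago advance.
Runoff: Austin is ranked above Chicago on 32 ballots, Chicago above Austin on 35.

Chicago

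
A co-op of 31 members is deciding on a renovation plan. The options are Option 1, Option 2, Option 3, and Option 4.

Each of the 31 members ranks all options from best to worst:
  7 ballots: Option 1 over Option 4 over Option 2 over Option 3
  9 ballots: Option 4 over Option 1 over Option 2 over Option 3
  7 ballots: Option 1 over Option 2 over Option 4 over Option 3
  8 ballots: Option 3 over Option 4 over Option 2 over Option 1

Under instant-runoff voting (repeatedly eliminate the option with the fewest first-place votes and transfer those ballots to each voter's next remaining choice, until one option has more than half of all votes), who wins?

Round 1: Option 1 14, Option 2 0, Option 3 8, Option 4 9. Option 2 eliminated.
Round 2: Option 1 14, Option 3 8, Option 4 9. Option 3 eliminated.
Round 3: Option 1 14, Option 4 17. Option 4 has a majority (≥16).

Option 4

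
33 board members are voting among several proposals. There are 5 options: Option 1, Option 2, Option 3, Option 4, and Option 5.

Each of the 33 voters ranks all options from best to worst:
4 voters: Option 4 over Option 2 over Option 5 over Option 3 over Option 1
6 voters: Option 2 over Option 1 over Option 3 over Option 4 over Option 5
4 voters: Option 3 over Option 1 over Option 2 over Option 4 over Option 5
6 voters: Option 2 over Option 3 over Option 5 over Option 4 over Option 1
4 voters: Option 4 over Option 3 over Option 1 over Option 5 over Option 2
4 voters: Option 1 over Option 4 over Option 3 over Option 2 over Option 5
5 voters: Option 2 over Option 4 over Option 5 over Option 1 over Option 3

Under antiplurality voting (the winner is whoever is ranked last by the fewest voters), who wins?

Last-place votes: Option 1 10, Option 2 4, Option 3 5, Option 4 0, Option 5 14.

Option 4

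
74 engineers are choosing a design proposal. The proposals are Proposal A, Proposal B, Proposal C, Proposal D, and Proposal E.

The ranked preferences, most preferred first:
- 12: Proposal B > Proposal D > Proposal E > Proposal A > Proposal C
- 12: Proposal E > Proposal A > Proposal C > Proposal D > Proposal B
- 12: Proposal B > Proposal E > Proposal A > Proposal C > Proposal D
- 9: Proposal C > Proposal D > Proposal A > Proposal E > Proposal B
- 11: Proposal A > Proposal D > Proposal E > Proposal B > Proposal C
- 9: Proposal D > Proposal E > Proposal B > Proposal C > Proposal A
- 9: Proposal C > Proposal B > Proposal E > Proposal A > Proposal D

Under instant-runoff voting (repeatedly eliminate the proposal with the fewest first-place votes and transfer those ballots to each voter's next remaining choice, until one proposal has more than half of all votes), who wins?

Proposal E

Round 1: Proposal A 11, Proposal B 24, Proposal C 18, Proposal D 9, Proposal E 12. Proposal D eliminated.
Round 2: Proposal A 11, Proposal B 24, Proposal C 18, Proposal E 21. Proposal A eliminated.
Round 3: Proposal B 24, Proposal C 18, Proposal E 32. Proposal C eliminated.
Round 4: Proposal B 33, Proposal E 41. Proposal E has a majority (≥38).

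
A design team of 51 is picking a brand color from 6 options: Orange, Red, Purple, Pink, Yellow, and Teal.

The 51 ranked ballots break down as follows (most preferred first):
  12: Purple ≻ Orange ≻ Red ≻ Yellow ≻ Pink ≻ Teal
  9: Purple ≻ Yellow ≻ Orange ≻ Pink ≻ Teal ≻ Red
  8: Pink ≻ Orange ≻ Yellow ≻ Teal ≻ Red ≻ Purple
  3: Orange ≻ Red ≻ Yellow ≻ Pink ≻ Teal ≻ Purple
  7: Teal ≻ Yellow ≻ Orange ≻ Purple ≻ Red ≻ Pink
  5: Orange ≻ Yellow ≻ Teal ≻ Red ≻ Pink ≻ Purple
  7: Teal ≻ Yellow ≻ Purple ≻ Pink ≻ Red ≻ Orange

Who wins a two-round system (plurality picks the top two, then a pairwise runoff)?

Round 1 first-place votes: Orange 8, Red 0, Purple 21, Pink 8, Yellow 0, Teal 14. Purple and Teal advance.
Runoff: Purple is ranked above Teal on 21 ballots, Teal above Purple on 30.

Teal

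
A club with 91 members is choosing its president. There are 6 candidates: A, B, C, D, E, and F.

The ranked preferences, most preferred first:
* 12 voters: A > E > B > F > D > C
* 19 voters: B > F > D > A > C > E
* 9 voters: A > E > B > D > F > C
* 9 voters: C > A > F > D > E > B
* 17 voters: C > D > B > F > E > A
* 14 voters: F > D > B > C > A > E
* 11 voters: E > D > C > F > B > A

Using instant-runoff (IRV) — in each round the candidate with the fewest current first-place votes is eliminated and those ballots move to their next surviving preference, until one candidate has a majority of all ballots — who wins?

B

Round 1: A 21, B 19, C 26, D 0, E 11, F 14. D eliminated.
Round 2: A 21, B 19, C 26, E 11, F 14. E eliminated.
Round 3: A 21, B 19, C 37, F 14. F eliminated.
Round 4: A 21, B 33, C 37. A eliminated.
Round 5: B 54, C 37. B has a majority (≥46).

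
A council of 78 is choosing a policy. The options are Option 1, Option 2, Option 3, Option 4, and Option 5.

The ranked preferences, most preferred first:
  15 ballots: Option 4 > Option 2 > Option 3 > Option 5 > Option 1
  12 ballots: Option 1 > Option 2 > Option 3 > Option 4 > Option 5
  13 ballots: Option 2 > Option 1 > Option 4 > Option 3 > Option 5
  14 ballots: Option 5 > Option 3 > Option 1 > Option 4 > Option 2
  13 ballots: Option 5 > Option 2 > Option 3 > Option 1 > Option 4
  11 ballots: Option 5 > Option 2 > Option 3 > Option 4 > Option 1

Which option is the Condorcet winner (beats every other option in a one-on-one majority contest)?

Option 2 vs Option 1: 52–26
Option 2 vs Option 3: 64–14
Option 2 vs Option 4: 49–29
Option 2 vs Option 5: 40–38
Option 2 beats every other option.

Option 2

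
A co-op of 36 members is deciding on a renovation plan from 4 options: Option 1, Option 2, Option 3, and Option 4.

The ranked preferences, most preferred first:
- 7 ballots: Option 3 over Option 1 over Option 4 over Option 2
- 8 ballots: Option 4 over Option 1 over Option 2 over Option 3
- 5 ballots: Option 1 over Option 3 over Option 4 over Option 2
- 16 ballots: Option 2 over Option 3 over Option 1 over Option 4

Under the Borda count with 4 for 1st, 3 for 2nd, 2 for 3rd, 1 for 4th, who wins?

Option 1: 7×3 + 8×3 + 5×4 + 16×2 = 97
Option 2: 7×1 + 8×2 + 5×1 + 16×4 = 92
Option 3: 7×4 + 8×1 + 5×3 + 16×3 = 99
Option 4: 7×2 + 8×4 + 5×2 + 16×1 = 72

Option 3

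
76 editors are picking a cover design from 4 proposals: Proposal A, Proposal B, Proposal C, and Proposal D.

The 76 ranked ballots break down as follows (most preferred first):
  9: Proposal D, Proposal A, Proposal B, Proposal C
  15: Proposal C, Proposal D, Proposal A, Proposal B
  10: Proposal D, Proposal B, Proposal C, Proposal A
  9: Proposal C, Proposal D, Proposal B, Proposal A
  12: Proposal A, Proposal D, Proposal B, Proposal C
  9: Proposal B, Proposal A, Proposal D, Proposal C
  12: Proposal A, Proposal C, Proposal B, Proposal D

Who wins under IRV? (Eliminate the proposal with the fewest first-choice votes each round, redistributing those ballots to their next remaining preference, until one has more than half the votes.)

Proposal A

Round 1: Proposal A 24, Proposal B 9, Proposal C 24, Proposal D 19. Proposal B eliminated.
Round 2: Proposal A 33, Proposal C 24, Proposal D 19. Proposal D eliminated.
Round 3: Proposal A 42, Proposal C 34. Proposal A has a majority (≥39).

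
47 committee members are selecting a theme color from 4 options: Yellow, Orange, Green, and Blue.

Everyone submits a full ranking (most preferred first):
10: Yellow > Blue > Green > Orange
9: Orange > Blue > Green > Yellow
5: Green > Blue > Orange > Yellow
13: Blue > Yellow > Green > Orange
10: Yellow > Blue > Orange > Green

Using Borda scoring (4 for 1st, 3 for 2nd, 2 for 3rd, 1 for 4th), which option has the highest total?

Blue

Yellow: 10×4 + 9×1 + 5×1 + 13×3 + 10×4 = 133
Orange: 10×1 + 9×4 + 5×2 + 13×1 + 10×2 = 89
Green: 10×2 + 9×2 + 5×4 + 13×2 + 10×1 = 94
Blue: 10×3 + 9×3 + 5×3 + 13×4 + 10×3 = 154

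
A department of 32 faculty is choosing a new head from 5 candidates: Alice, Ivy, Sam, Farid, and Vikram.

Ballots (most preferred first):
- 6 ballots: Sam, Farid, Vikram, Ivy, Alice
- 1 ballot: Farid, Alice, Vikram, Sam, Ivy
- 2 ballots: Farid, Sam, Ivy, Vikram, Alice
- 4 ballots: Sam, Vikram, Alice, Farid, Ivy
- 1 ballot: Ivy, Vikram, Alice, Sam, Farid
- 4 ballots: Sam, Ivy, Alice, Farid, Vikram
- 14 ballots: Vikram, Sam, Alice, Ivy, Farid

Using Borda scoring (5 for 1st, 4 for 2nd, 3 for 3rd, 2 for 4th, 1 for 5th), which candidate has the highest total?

Sam

Alice: 6×1 + 1×4 + 2×1 + 4×3 + 1×3 + 4×3 + 14×3 = 81
Ivy: 6×2 + 1×1 + 2×3 + 4×1 + 1×5 + 4×4 + 14×2 = 72
Sam: 6×5 + 1×2 + 2×4 + 4×5 + 1×2 + 4×5 + 14×4 = 138
Farid: 6×4 + 1×5 + 2×5 + 4×2 + 1×1 + 4×2 + 14×1 = 70
Vikram: 6×3 + 1×3 + 2×2 + 4×4 + 1×4 + 4×1 + 14×5 = 119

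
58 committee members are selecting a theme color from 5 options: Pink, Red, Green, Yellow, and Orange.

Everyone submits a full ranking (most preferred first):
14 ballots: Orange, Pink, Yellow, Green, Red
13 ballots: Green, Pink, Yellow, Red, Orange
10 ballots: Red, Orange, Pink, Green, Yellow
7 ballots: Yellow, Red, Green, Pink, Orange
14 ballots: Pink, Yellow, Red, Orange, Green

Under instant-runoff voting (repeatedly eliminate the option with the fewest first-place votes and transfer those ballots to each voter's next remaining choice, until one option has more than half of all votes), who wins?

Round 1: Pink 14, Red 10, Green 13, Yellow 7, Orange 14. Yellow eliminated.
Round 2: Pink 14, Red 17, Green 13, Orange 14. Green eliminated.
Round 3: Pink 27, Red 17, Orange 14. Orange eliminated.
Round 4: Pink 41, Red 17. Pink has a majority (≥30).

Pink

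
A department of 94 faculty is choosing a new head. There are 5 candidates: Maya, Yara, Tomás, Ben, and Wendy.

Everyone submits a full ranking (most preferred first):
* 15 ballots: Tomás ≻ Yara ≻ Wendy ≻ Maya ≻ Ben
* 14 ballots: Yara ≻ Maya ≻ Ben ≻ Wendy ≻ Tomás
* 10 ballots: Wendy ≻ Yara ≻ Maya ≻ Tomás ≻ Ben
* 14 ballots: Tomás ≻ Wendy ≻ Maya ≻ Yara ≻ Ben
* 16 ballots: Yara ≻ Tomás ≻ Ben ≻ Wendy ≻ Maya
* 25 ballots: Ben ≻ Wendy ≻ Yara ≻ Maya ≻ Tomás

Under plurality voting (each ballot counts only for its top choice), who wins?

Yara

First-place votes: Maya 0, Yara 30, Tomás 29, Ben 25, Wendy 10.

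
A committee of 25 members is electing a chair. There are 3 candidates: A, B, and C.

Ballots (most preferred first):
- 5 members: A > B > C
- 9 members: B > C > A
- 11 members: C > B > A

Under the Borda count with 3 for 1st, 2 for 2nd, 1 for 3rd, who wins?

B

A: 5×3 + 9×1 + 11×1 = 35
B: 5×2 + 9×3 + 11×2 = 59
C: 5×1 + 9×2 + 11×3 = 56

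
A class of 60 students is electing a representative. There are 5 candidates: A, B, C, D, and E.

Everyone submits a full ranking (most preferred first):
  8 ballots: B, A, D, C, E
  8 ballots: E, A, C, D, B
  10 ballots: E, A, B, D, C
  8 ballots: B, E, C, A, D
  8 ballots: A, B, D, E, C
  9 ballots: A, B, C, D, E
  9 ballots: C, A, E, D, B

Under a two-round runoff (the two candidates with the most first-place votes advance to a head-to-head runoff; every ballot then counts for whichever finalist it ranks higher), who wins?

A

Round 1 first-place votes: A 17, B 16, C 9, D 0, E 18. E and A advance.
Runoff: E is ranked above A on 26 ballots, A above E on 34.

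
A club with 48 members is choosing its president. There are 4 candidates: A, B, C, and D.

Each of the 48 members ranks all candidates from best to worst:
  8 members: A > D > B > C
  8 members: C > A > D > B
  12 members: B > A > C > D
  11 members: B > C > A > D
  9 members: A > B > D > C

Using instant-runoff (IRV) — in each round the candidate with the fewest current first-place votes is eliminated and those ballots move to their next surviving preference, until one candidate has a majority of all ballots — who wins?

Round 1: A 17, B 23, C 8, D 0. D eliminated.
Round 2: A 17, B 23, C 8. C eliminated.
Round 3: A 25, B 23. A has a majority (≥25).

A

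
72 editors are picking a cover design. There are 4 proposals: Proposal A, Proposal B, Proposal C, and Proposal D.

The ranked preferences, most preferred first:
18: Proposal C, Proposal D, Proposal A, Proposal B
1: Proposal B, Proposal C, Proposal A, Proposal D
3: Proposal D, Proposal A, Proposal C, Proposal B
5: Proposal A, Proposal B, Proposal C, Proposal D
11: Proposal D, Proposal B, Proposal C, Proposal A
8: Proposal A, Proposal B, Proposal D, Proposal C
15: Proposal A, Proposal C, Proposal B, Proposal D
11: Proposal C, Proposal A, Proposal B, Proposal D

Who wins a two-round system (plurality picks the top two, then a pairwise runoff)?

Proposal C

Round 1 first-place votes: Proposal A 28, Proposal B 1, Proposal C 29, Proposal D 14. Proposal C and Proposal A advance.
Runoff: Proposal C is ranked above Proposal A on 41 ballots, Proposal A above Proposal C on 31.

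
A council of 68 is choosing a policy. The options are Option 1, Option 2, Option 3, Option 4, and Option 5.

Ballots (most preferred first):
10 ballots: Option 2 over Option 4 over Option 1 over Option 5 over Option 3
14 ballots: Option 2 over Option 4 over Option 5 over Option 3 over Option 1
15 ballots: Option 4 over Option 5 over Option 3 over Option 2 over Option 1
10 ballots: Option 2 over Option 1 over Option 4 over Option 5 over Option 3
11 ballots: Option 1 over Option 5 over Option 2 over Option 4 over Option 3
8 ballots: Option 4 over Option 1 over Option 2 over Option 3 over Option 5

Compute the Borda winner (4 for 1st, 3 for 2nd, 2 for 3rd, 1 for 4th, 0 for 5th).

Option 4

Option 1: 10×2 + 14×0 + 15×0 + 10×3 + 11×4 + 8×3 = 118
Option 2: 10×4 + 14×4 + 15×1 + 10×4 + 11×2 + 8×2 = 189
Option 3: 10×0 + 14×1 + 15×2 + 10×0 + 11×0 + 8×1 = 52
Option 4: 10×3 + 14×3 + 15×4 + 10×2 + 11×1 + 8×4 = 195
Option 5: 10×1 + 14×2 + 15×3 + 10×1 + 11×3 + 8×0 = 126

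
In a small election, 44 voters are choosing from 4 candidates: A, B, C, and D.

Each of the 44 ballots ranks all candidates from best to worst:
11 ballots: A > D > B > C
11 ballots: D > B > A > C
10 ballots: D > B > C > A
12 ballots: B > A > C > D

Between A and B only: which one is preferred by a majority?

B

A is ranked above B on 11 ballots; B above A on 33.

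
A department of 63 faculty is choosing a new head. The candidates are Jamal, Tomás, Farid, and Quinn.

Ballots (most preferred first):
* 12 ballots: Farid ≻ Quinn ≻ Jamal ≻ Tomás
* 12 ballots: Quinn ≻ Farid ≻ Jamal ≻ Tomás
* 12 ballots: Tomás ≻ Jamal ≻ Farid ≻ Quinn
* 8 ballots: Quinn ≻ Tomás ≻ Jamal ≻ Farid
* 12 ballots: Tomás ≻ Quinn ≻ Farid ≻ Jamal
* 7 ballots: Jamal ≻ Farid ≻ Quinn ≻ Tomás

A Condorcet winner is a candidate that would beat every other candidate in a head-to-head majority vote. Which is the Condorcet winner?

Quinn

Quinn vs Jamal: 44–19
Quinn vs Tomás: 39–24
Quinn vs Farid: 32–31
Quinn beats every other candidate.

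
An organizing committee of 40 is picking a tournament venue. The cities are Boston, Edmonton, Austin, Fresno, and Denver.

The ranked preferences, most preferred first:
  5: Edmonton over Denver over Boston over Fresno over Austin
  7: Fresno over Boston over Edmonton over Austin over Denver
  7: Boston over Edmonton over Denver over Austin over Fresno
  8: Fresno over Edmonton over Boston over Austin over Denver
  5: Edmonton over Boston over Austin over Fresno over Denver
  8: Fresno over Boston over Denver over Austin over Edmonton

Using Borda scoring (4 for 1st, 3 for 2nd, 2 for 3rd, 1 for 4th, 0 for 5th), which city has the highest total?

Boston: 5×2 + 7×3 + 7×4 + 8×2 + 5×3 + 8×3 = 114
Edmonton: 5×4 + 7×2 + 7×3 + 8×3 + 5×4 + 8×0 = 99
Austin: 5×0 + 7×1 + 7×1 + 8×1 + 5×2 + 8×1 = 40
Fresno: 5×1 + 7×4 + 7×0 + 8×4 + 5×1 + 8×4 = 102
Denver: 5×3 + 7×0 + 7×2 + 8×0 + 5×0 + 8×2 = 45

Boston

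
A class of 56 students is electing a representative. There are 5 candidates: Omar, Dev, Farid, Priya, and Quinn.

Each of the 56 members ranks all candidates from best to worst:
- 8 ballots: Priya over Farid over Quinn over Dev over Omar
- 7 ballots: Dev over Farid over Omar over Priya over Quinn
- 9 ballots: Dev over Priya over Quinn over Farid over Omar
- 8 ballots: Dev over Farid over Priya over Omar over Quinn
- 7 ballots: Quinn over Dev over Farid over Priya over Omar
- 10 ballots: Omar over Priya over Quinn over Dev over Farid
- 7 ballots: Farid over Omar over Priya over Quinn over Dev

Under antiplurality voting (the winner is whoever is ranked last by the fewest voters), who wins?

Last-place votes: Omar 24, Dev 7, Farid 10, Priya 0, Quinn 15.

Priya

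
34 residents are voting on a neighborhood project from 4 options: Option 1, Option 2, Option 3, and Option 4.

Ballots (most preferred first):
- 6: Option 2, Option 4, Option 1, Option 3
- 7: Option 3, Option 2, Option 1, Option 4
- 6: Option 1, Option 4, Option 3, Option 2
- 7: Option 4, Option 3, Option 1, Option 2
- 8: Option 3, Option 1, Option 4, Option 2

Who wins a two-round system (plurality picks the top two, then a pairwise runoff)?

Option 4

Round 1 first-place votes: Option 1 6, Option 2 6, Option 3 15, Option 4 7. Option 3 and Option 4 advance.
Runoff: Option 3 is ranked above Option 4 on 15 ballots, Option 4 above Option 3 on 19.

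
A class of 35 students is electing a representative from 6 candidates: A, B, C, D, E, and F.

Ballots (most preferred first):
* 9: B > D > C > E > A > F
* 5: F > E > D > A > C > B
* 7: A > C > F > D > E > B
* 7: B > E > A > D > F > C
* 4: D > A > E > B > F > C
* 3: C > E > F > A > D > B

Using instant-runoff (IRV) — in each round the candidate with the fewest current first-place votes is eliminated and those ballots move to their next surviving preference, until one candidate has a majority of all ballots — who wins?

Round 1: A 7, B 16, C 3, D 4, E 0, F 5. E eliminated.
Round 2: A 7, B 16, C 3, D 4, F 5. C eliminated.
Round 3: A 7, B 16, D 4, F 8. D eliminated.
Round 4: A 11, B 16, F 8. F eliminated.
Round 5: A 19, B 16. A has a majority (≥18).

A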